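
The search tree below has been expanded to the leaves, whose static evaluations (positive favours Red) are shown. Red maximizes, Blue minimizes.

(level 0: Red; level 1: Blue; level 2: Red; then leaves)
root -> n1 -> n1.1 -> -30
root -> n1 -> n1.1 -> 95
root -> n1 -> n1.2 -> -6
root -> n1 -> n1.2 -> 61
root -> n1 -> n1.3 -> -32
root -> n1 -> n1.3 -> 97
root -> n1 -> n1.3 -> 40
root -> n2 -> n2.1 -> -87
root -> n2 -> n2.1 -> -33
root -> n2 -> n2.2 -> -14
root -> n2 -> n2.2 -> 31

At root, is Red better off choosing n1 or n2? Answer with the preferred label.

n1.1 (Red): max(-30, 95) = 95
n1.2 (Red): max(-6, 61) = 61
n1.3 (Red): max(-32, 97, 40) = 97
n1 (Blue): min(95, 61, 97) = 61
n2.1 (Red): max(-87, -33) = -33
n2.2 (Red): max(-14, 31) = 31
n2 (Blue): min(-33, 31) = -33
Red prefers the higher value; n1=61, n2=-33. n1 is better since 61 > -33.

n1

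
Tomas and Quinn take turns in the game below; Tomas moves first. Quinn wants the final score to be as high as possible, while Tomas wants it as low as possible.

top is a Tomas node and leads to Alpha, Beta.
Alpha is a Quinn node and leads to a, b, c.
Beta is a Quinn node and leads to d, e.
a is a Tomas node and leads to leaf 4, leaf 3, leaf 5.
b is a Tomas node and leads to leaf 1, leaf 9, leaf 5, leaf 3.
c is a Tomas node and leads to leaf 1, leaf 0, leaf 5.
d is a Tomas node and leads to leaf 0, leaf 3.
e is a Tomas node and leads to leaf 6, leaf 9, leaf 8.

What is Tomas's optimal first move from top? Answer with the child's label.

Alpha

a (Tomas): min(4, 3, 5) = 3
b (Tomas): min(1, 9, 5, 3) = 1
c (Tomas): min(1, 0, 5) = 0
Alpha (Quinn): max(3, 1, 0) = 3
d (Tomas): min(0, 3) = 0
e (Tomas): min(6, 9, 8) = 6
Beta (Quinn): max(0, 6) = 6
top (Tomas): min(3, 6) = 3
Tomas at top wants the lowest of {Alpha=3, Beta=6}, so chooses Alpha.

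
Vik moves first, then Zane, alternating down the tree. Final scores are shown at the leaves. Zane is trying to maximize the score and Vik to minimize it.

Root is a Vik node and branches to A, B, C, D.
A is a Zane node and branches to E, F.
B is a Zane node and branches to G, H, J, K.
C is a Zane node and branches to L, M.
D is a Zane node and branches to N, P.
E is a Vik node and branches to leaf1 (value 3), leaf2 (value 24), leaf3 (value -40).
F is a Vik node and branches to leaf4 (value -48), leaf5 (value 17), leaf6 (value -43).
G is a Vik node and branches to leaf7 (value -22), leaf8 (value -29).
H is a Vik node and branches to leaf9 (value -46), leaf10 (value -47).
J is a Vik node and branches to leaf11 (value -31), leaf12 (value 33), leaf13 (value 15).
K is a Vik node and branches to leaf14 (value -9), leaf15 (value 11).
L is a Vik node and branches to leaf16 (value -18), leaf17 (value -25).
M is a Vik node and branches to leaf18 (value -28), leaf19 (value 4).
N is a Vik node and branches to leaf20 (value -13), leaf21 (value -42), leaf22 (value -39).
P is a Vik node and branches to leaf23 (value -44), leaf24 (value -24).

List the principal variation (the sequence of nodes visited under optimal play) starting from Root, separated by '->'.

Root -> D -> N -> leaf21

E (Vik): min(3, 24, -40) = -40
F (Vik): min(-48, 17, -43) = -48
A (Zane): max(-40, -48) = -40
G (Vik): min(-22, -29) = -29
H (Vik): min(-46, -47) = -47
J (Vik): min(-31, 33, 15) = -31
K (Vik): min(-9, 11) = -9
B (Zane): max(-29, -47, -31, -9) = -9
L (Vik): min(-18, -25) = -25
M (Vik): min(-28, 4) = -28
C (Zane): max(-25, -28) = -25
N (Vik): min(-13, -42, -39) = -42
P (Vik): min(-44, -24) = -44
D (Zane): max(-42, -44) = -42
Root (Vik): min(-40, -9, -25, -42) = -42
At Root, Vik picks D (lowest: -42).
At D, Zane picks N (highest: -42).
At N, Vik picks leaf21 (lowest: -42).
Terminal value -42.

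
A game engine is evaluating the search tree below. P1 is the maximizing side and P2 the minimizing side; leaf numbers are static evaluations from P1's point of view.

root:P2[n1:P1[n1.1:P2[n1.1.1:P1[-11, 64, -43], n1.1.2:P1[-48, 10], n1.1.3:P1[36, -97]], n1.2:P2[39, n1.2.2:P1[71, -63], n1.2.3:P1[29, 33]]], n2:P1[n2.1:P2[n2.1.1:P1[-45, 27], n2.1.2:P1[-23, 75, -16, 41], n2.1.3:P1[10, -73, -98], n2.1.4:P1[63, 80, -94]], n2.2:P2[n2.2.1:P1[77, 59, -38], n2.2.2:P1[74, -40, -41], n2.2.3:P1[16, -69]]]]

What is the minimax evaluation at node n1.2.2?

71

n1.2.2 (P1): max(71, -63) = 71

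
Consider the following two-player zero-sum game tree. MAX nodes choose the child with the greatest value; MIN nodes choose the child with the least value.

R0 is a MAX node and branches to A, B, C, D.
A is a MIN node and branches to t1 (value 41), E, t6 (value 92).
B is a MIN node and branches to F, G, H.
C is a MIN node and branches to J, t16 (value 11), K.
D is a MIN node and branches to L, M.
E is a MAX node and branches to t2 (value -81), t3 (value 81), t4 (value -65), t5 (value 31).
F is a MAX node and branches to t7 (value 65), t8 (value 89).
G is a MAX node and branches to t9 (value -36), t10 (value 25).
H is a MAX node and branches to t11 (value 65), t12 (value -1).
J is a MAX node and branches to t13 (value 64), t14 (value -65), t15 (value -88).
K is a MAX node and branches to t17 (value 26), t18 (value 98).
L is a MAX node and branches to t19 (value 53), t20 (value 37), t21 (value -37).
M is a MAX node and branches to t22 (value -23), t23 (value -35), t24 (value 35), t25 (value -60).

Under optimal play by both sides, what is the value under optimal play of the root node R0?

E (MAX): max(-81, 81, -65, 31) = 81
A (MIN): min(41, 81, 92) = 41
F (MAX): max(65, 89) = 89
G (MAX): max(-36, 25) = 25
H (MAX): max(65, -1) = 65
B (MIN): min(89, 25, 65) = 25
J (MAX): max(64, -65, -88) = 64
K (MAX): max(26, 98) = 98
C (MIN): min(64, 11, 98) = 11
L (MAX): max(53, 37, -37) = 53
M (MAX): max(-23, -35, 35, -60) = 35
D (MIN): min(53, 35) = 35
R0 (MAX): max(41, 25, 11, 35) = 41

41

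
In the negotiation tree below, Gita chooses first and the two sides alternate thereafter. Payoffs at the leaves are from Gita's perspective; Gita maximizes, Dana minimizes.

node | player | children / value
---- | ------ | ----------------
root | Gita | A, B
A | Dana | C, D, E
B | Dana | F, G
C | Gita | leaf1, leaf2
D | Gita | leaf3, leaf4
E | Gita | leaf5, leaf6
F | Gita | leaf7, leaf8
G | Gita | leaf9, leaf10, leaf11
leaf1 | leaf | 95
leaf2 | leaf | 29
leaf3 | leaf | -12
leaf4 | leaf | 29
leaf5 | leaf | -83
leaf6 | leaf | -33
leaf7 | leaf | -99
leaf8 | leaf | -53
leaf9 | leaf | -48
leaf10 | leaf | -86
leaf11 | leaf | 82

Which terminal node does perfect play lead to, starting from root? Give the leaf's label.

C (Gita): max(95, 29) = 95
D (Gita): max(-12, 29) = 29
E (Gita): max(-83, -33) = -33
A (Dana): min(95, 29, -33) = -33
F (Gita): max(-99, -53) = -53
G (Gita): max(-48, -86, 82) = 82
B (Dana): min(-53, 82) = -53
root (Gita): max(-33, -53) = -33
At root, Gita picks A (highest: -33).
At A, Dana picks E (lowest: -33).
At E, Gita picks leaf6 (highest: -33).
Terminal value -33.

leaf6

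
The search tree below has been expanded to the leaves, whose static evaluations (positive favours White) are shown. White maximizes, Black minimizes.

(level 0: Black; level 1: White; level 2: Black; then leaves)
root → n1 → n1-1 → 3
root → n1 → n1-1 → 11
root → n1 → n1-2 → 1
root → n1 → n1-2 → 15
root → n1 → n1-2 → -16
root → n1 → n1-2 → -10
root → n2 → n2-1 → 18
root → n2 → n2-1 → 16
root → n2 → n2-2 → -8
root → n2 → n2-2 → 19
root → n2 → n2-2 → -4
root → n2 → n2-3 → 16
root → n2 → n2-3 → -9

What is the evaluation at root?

n1-1 (Black): min(3, 11) = 3
n1-2 (Black): min(1, 15, -16, -10) = -16
n1 (White): max(3, -16) = 3
n2-1 (Black): min(18, 16) = 16
n2-2 (Black): min(-8, 19, -4) = -8
n2-3 (Black): min(16, -9) = -9
n2 (White): max(16, -8, -9) = 16
root (Black): min(3, 16) = 3

3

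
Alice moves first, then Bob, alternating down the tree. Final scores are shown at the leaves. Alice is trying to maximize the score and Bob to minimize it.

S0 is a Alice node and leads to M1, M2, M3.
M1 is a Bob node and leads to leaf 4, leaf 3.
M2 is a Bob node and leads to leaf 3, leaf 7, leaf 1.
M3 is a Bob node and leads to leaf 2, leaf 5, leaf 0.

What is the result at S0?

M1 (Bob): min(4, 3) = 3
M2 (Bob): min(3, 7, 1) = 1
M3 (Bob): min(2, 5, 0) = 0
S0 (Alice): max(3, 1, 0) = 3

3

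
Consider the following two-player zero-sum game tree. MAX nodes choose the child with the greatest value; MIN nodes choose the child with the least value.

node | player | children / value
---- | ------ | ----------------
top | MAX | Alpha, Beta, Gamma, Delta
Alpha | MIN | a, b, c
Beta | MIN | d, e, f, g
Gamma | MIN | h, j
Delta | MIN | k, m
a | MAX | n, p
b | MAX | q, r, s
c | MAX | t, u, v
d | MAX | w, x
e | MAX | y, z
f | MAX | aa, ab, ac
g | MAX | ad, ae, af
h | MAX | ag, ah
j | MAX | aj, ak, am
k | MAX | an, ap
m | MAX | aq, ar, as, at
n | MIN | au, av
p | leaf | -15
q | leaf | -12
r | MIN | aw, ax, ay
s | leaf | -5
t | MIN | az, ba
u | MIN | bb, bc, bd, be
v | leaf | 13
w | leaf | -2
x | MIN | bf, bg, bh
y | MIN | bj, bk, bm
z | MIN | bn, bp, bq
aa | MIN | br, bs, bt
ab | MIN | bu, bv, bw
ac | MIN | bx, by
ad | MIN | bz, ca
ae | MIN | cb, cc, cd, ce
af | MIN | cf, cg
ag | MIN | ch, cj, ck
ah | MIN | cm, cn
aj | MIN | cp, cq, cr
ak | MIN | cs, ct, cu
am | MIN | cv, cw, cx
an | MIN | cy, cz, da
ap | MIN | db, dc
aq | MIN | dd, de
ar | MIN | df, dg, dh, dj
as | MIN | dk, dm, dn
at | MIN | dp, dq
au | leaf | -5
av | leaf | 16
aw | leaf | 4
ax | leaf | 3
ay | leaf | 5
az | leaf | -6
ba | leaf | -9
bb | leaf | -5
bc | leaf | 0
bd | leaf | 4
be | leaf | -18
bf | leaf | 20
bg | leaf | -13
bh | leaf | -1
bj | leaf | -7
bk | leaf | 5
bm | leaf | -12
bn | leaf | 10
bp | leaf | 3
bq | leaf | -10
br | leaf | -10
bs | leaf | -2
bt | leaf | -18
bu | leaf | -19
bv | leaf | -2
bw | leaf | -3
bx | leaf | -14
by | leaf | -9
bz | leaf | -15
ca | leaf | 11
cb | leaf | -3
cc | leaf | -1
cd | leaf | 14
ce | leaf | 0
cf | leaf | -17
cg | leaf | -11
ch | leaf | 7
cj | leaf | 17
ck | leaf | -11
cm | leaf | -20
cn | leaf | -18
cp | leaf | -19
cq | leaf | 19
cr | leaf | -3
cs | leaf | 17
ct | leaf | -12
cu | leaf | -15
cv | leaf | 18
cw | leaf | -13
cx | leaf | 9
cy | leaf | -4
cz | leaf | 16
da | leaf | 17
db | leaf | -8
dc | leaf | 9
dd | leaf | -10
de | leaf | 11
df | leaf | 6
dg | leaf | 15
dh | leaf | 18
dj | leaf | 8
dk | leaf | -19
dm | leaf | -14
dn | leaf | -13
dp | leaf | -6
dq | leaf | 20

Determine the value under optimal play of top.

-4

n (MIN): min(-5, 16) = -5
a (MAX): max(-5, -15) = -5
r (MIN): min(4, 3, 5) = 3
b (MAX): max(-12, 3, -5) = 3
t (MIN): min(-6, -9) = -9
u (MIN): min(-5, 0, 4, -18) = -18
c (MAX): max(-9, -18, 13) = 13
Alpha (MIN): min(-5, 3, 13) = -5
x (MIN): min(20, -13, -1) = -13
d (MAX): max(-2, -13) = -2
y (MIN): min(-7, 5, -12) = -12
z (MIN): min(10, 3, -10) = -10
e (MAX): max(-12, -10) = -10
aa (MIN): min(-10, -2, -18) = -18
ab (MIN): min(-19, -2, -3) = -19
ac (MIN): min(-14, -9) = -14
f (MAX): max(-18, -19, -14) = -14
ad (MIN): min(-15, 11) = -15
ae (MIN): min(-3, -1, 14, 0) = -3
af (MIN): min(-17, -11) = -17
g (MAX): max(-15, -3, -17) = -3
Beta (MIN): min(-2, -10, -14, -3) = -14
ag (MIN): min(7, 17, -11) = -11
ah (MIN): min(-20, -18) = -20
h (MAX): max(-11, -20) = -11
aj (MIN): min(-19, 19, -3) = -19
ak (MIN): min(17, -12, -15) = -15
am (MIN): min(18, -13, 9) = -13
j (MAX): max(-19, -15, -13) = -13
Gamma (MIN): min(-11, -13) = -13
an (MIN): min(-4, 16, 17) = -4
ap (MIN): min(-8, 9) = -8
k (MAX): max(-4, -8) = -4
aq (MIN): min(-10, 11) = -10
ar (MIN): min(6, 15, 18, 8) = 6
as (MIN): min(-19, -14, -13) = -19
at (MIN): min(-6, 20) = -6
m (MAX): max(-10, 6, -19, -6) = 6
Delta (MIN): min(-4, 6) = -4
top (MAX): max(-5, -14, -13, -4) = -4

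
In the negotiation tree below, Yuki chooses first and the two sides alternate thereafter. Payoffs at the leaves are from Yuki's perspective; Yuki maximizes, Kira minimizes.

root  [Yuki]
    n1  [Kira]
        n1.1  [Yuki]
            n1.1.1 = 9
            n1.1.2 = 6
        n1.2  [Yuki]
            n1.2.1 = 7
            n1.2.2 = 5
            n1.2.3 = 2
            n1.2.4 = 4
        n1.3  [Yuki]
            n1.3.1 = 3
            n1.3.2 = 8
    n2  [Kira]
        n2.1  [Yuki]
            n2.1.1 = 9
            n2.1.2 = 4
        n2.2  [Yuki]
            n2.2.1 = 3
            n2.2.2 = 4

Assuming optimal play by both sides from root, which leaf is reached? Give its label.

n1.1 (Yuki): max(9, 6) = 9
n1.2 (Yuki): max(7, 5, 2, 4) = 7
n1.3 (Yuki): max(3, 8) = 8
n1 (Kira): min(9, 7, 8) = 7
n2.1 (Yuki): max(9, 4) = 9
n2.2 (Yuki): max(3, 4) = 4
n2 (Kira): min(9, 4) = 4
root (Yuki): max(7, 4) = 7
At root, Yuki picks n1 (highest: 7).
At n1, Kira picks n1.2 (lowest: 7).
At n1.2, Yuki picks n1.2.1 (highest: 7).
Terminal value 7.

n1.2.1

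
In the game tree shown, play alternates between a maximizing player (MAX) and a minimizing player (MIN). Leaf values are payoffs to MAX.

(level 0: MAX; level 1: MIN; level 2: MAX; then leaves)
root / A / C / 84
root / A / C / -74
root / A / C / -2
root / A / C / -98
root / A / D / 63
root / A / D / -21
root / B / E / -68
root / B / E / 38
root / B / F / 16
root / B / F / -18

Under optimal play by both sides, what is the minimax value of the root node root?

63

C (MAX): max(84, -74, -2, -98) = 84
D (MAX): max(63, -21) = 63
A (MIN): min(84, 63) = 63
E (MAX): max(-68, 38) = 38
F (MAX): max(16, -18) = 16
B (MIN): min(38, 16) = 16
root (MAX): max(63, 16) = 63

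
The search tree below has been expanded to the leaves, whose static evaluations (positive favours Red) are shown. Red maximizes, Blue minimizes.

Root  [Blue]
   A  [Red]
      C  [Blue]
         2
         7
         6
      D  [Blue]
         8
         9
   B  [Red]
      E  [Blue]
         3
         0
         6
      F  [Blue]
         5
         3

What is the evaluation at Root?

C (Blue): min(2, 7, 6) = 2
D (Blue): min(8, 9) = 8
A (Red): max(2, 8) = 8
E (Blue): min(3, 0, 6) = 0
F (Blue): min(5, 3) = 3
B (Red): max(0, 3) = 3
Root (Blue): min(8, 3) = 3

3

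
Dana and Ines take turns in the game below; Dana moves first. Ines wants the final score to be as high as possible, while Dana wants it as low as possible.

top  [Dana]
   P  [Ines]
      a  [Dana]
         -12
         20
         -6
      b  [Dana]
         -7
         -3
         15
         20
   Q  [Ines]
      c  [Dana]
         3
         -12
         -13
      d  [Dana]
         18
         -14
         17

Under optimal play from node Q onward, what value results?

-13

c (Dana): min(3, -12, -13) = -13
d (Dana): min(18, -14, 17) = -14
Q (Ines): max(-13, -14) = -13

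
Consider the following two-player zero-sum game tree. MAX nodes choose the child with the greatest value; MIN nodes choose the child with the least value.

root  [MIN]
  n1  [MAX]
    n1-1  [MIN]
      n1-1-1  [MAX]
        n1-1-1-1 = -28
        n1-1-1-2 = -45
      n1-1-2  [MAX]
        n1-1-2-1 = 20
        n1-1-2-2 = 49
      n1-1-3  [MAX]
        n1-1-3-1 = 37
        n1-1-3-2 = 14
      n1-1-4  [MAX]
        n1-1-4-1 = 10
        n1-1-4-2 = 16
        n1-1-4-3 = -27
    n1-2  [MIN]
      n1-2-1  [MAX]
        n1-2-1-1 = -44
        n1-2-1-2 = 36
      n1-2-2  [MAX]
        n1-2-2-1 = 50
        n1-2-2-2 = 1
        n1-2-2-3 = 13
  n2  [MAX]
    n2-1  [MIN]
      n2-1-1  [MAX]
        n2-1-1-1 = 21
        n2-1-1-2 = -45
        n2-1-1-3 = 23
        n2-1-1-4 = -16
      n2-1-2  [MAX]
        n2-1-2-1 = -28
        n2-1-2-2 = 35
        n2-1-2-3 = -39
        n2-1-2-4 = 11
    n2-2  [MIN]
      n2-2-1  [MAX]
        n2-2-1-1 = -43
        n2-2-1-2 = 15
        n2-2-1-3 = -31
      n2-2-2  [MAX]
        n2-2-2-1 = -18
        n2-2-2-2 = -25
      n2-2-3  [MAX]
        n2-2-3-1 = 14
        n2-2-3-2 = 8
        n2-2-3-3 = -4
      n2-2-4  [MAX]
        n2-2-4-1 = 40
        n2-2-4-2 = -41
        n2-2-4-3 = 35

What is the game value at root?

n1-1-1 (MAX): max(-28, -45) = -28
n1-1-2 (MAX): max(20, 49) = 49
n1-1-3 (MAX): max(37, 14) = 37
n1-1-4 (MAX): max(10, 16, -27) = 16
n1-1 (MIN): min(-28, 49, 37, 16) = -28
n1-2-1 (MAX): max(-44, 36) = 36
n1-2-2 (MAX): max(50, 1, 13) = 50
n1-2 (MIN): min(36, 50) = 36
n1 (MAX): max(-28, 36) = 36
n2-1-1 (MAX): max(21, -45, 23, -16) = 23
n2-1-2 (MAX): max(-28, 35, -39, 11) = 35
n2-1 (MIN): min(23, 35) = 23
n2-2-1 (MAX): max(-43, 15, -31) = 15
n2-2-2 (MAX): max(-18, -25) = -18
n2-2-3 (MAX): max(14, 8, -4) = 14
n2-2-4 (MAX): max(40, -41, 35) = 40
n2-2 (MIN): min(15, -18, 14, 40) = -18
n2 (MAX): max(23, -18) = 23
root (MIN): min(36, 23) = 23

23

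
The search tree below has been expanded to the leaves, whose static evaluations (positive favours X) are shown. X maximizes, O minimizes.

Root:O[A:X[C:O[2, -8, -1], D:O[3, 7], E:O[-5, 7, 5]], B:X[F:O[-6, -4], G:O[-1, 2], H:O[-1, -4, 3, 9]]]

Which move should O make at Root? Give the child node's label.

C (O): min(2, -8, -1) = -8
D (O): min(3, 7) = 3
E (O): min(-5, 7, 5) = -5
A (X): max(-8, 3, -5) = 3
F (O): min(-6, -4) = -6
G (O): min(-1, 2) = -1
H (O): min(-1, -4, 3, 9) = -4
B (X): max(-6, -1, -4) = -1
Root (O): min(3, -1) = -1
O at Root wants the lowest of {A=3, B=-1}, so chooses B.

B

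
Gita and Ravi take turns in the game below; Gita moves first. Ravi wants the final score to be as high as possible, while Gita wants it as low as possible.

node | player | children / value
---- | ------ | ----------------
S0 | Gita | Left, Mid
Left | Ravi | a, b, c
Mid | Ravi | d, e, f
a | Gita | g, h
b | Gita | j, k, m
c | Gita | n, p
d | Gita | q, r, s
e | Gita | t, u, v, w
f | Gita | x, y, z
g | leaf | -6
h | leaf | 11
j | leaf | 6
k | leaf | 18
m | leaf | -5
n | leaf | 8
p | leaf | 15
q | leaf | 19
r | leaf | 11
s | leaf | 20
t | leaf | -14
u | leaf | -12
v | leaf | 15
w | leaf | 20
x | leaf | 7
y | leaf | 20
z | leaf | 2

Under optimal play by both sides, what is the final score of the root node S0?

a (Gita): min(-6, 11) = -6
b (Gita): min(6, 18, -5) = -5
c (Gita): min(8, 15) = 8
Left (Ravi): max(-6, -5, 8) = 8
d (Gita): min(19, 11, 20) = 11
e (Gita): min(-14, -12, 15, 20) = -14
f (Gita): min(7, 20, 2) = 2
Mid (Ravi): max(11, -14, 2) = 11
S0 (Gita): min(8, 11) = 8

8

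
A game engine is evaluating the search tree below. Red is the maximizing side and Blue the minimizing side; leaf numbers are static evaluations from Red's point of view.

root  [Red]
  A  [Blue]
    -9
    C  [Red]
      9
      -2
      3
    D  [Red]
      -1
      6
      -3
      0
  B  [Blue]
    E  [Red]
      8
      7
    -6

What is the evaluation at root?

-6

C (Red): max(9, -2, 3) = 9
D (Red): max(-1, 6, -3, 0) = 6
A (Blue): min(-9, 9, 6) = -9
E (Red): max(8, 7) = 8
B (Blue): min(8, -6) = -6
root (Red): max(-9, -6) = -6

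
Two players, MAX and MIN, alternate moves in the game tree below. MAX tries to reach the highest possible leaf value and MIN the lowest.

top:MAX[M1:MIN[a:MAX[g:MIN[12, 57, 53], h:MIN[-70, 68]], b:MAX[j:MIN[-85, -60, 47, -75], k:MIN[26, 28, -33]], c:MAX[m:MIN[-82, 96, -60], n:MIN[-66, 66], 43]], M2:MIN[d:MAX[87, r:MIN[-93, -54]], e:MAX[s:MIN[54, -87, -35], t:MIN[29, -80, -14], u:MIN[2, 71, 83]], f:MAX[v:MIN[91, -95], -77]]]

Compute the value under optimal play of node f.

-77

v (MIN): min(91, -95) = -95
f (MAX): max(-95, -77) = -77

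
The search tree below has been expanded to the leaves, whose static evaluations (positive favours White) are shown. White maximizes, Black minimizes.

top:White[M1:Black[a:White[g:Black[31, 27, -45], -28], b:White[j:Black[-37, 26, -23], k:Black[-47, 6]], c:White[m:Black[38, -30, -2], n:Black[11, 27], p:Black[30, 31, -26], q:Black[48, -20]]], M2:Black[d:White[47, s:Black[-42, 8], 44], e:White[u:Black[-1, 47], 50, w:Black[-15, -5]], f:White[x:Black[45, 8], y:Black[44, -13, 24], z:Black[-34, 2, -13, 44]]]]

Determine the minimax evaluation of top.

8

g (Black): min(31, 27, -45) = -45
a (White): max(-45, -28) = -28
j (Black): min(-37, 26, -23) = -37
k (Black): min(-47, 6) = -47
b (White): max(-37, -47) = -37
m (Black): min(38, -30, -2) = -30
n (Black): min(11, 27) = 11
p (Black): min(30, 31, -26) = -26
q (Black): min(48, -20) = -20
c (White): max(-30, 11, -26, -20) = 11
M1 (Black): min(-28, -37, 11) = -37
s (Black): min(-42, 8) = -42
d (White): max(47, -42, 44) = 47
u (Black): min(-1, 47) = -1
w (Black): min(-15, -5) = -15
e (White): max(-1, 50, -15) = 50
x (Black): min(45, 8) = 8
y (Black): min(44, -13, 24) = -13
z (Black): min(-34, 2, -13, 44) = -34
f (White): max(8, -13, -34) = 8
M2 (Black): min(47, 50, 8) = 8
top (White): max(-37, 8) = 8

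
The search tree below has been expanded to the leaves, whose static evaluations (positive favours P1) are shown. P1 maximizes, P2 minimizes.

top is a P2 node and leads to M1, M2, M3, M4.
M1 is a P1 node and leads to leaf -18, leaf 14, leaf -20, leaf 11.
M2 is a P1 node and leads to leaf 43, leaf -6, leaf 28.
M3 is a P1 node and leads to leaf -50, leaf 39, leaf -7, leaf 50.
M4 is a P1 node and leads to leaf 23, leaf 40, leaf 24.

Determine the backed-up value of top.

M1 (P1): max(-18, 14, -20, 11) = 14
M2 (P1): max(43, -6, 28) = 43
M3 (P1): max(-50, 39, -7, 50) = 50
M4 (P1): max(23, 40, 24) = 40
top (P2): min(14, 43, 50, 40) = 14

14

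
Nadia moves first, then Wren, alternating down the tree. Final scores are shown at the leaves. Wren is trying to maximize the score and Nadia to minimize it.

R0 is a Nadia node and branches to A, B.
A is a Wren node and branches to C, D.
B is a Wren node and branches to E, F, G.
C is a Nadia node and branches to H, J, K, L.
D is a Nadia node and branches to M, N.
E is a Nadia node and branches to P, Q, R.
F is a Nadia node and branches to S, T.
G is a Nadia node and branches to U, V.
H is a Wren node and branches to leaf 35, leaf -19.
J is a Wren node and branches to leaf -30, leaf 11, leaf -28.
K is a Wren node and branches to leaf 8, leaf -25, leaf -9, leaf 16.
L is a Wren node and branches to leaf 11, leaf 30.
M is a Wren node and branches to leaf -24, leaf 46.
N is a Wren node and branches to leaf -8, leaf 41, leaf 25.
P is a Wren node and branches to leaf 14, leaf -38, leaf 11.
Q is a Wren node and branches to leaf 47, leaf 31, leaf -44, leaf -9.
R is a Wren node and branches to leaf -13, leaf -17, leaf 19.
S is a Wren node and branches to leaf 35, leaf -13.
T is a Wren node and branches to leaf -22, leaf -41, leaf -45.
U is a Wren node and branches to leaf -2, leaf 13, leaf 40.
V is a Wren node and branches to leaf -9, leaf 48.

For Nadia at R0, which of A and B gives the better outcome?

B

H (Wren): max(35, -19) = 35
J (Wren): max(-30, 11, -28) = 11
K (Wren): max(8, -25, -9, 16) = 16
L (Wren): max(11, 30) = 30
C (Nadia): min(35, 11, 16, 30) = 11
M (Wren): max(-24, 46) = 46
N (Wren): max(-8, 41, 25) = 41
D (Nadia): min(46, 41) = 41
A (Wren): max(11, 41) = 41
P (Wren): max(14, -38, 11) = 14
Q (Wren): max(47, 31, -44, -9) = 47
R (Wren): max(-13, -17, 19) = 19
E (Nadia): min(14, 47, 19) = 14
S (Wren): max(35, -13) = 35
T (Wren): max(-22, -41, -45) = -22
F (Nadia): min(35, -22) = -22
U (Wren): max(-2, 13, 40) = 40
V (Wren): max(-9, 48) = 48
G (Nadia): min(40, 48) = 40
B (Wren): max(14, -22, 40) = 40
Nadia prefers the lower value; A=41, B=40. B is better since 40 < 41.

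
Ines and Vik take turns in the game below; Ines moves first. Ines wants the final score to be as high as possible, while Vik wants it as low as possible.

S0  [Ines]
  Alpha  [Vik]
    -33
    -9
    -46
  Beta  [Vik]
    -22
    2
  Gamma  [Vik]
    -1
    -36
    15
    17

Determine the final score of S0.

-22

Alpha (Vik): min(-33, -9, -46) = -46
Beta (Vik): min(-22, 2) = -22
Gamma (Vik): min(-1, -36, 15, 17) = -36
S0 (Ines): max(-46, -22, -36) = -22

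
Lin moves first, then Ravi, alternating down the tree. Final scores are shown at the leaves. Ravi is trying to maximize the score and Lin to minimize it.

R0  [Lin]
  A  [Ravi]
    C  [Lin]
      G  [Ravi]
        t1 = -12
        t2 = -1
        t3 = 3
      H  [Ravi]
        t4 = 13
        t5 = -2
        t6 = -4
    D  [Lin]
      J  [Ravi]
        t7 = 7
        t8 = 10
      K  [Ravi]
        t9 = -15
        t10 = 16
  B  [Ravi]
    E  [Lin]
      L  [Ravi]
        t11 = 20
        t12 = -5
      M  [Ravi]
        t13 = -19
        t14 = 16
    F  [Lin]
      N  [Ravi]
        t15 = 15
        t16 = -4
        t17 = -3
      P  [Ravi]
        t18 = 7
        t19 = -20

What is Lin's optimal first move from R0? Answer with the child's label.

G (Ravi): max(-12, -1, 3) = 3
H (Ravi): max(13, -2, -4) = 13
C (Lin): min(3, 13) = 3
J (Ravi): max(7, 10) = 10
K (Ravi): max(-15, 16) = 16
D (Lin): min(10, 16) = 10
A (Ravi): max(3, 10) = 10
L (Ravi): max(20, -5) = 20
M (Ravi): max(-19, 16) = 16
E (Lin): min(20, 16) = 16
N (Ravi): max(15, -4, -3) = 15
P (Ravi): max(7, -20) = 7
F (Lin): min(15, 7) = 7
B (Ravi): max(16, 7) = 16
R0 (Lin): min(10, 16) = 10
Lin at R0 wants the lowest of {A=10, B=16}, so chooses A.

A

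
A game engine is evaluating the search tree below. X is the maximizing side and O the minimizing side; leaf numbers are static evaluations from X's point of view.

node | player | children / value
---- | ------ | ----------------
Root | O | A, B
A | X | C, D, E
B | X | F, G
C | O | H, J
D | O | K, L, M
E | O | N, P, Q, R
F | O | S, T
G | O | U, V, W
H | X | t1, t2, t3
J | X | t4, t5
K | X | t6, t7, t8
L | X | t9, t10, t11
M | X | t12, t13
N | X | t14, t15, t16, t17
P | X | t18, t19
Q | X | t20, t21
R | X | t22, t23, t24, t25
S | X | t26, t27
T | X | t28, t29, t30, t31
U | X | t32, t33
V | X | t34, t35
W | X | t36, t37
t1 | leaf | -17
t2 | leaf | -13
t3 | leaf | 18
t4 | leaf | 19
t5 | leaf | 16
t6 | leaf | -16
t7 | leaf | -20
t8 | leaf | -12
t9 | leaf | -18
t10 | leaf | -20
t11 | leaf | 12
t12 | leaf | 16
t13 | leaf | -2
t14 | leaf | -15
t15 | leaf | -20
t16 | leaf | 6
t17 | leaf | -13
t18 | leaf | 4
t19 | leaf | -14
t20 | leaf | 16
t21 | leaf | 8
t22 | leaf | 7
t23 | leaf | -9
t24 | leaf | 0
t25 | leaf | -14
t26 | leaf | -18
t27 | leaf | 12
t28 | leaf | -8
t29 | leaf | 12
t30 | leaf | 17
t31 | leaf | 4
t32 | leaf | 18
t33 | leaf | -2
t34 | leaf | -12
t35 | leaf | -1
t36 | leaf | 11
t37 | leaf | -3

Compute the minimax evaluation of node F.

S (X): max(-18, 12) = 12
T (X): max(-8, 12, 17, 4) = 17
F (O): min(12, 17) = 12

12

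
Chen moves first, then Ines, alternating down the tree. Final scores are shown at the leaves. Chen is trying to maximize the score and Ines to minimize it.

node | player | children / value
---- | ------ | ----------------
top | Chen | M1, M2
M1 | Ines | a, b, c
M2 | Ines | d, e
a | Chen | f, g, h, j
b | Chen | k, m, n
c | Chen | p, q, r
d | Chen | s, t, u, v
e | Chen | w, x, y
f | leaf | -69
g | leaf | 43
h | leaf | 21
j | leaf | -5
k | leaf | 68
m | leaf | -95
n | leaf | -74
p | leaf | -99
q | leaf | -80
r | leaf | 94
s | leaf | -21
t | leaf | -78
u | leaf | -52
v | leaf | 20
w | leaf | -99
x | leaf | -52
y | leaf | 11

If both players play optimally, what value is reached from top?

43

a (Chen): max(-69, 43, 21, -5) = 43
b (Chen): max(68, -95, -74) = 68
c (Chen): max(-99, -80, 94) = 94
M1 (Ines): min(43, 68, 94) = 43
d (Chen): max(-21, -78, -52, 20) = 20
e (Chen): max(-99, -52, 11) = 11
M2 (Ines): min(20, 11) = 11
top (Chen): max(43, 11) = 43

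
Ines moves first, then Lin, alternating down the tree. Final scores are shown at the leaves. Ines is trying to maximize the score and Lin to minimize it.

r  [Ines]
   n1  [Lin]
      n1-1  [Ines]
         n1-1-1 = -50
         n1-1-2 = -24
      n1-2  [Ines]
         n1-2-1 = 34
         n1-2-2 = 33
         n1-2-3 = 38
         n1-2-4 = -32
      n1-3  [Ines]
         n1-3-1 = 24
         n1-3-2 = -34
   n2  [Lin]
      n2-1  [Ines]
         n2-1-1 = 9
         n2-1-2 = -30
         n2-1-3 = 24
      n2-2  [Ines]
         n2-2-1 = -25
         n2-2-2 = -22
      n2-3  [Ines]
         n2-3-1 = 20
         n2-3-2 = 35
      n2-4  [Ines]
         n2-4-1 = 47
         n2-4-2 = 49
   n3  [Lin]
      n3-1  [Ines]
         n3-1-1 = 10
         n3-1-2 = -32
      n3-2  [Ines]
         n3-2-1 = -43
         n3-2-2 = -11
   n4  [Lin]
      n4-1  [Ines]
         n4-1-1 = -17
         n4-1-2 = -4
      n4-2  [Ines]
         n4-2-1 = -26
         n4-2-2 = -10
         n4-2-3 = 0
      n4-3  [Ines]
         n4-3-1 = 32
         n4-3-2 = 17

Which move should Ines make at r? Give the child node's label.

n1-1 (Ines): max(-50, -24) = -24
n1-2 (Ines): max(34, 33, 38, -32) = 38
n1-3 (Ines): max(24, -34) = 24
n1 (Lin): min(-24, 38, 24) = -24
n2-1 (Ines): max(9, -30, 24) = 24
n2-2 (Ines): max(-25, -22) = -22
n2-3 (Ines): max(20, 35) = 35
n2-4 (Ines): max(47, 49) = 49
n2 (Lin): min(24, -22, 35, 49) = -22
n3-1 (Ines): max(10, -32) = 10
n3-2 (Ines): max(-43, -11) = -11
n3 (Lin): min(10, -11) = -11
n4-1 (Ines): max(-17, -4) = -4
n4-2 (Ines): max(-26, -10, 0) = 0
n4-3 (Ines): max(32, 17) = 32
n4 (Lin): min(-4, 0, 32) = -4
r (Ines): max(-24, -22, -11, -4) = -4
Ines at r wants the highest of {n1=-24, n2=-22, n3=-11, n4=-4}, so chooses n4.

n4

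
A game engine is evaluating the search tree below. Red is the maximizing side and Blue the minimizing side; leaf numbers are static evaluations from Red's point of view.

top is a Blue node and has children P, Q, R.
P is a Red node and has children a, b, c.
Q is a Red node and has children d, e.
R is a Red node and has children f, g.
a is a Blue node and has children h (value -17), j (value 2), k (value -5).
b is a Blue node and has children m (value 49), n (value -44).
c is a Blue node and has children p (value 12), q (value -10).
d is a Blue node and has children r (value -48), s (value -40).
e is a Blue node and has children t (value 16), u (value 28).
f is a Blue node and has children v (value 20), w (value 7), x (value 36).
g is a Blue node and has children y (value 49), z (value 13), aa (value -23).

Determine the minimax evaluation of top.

a (Blue): min(-17, 2, -5) = -17
b (Blue): min(49, -44) = -44
c (Blue): min(12, -10) = -10
P (Red): max(-17, -44, -10) = -10
d (Blue): min(-48, -40) = -48
e (Blue): min(16, 28) = 16
Q (Red): max(-48, 16) = 16
f (Blue): min(20, 7, 36) = 7
g (Blue): min(49, 13, -23) = -23
R (Red): max(7, -23) = 7
top (Blue): min(-10, 16, 7) = -10

-10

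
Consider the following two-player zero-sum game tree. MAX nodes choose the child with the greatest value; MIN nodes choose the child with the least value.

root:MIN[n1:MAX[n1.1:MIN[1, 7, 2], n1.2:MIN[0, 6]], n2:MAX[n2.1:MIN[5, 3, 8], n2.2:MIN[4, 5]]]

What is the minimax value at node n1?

1

n1.1 (MIN): min(1, 7, 2) = 1
n1.2 (MIN): min(0, 6) = 0
n1 (MAX): max(1, 0) = 1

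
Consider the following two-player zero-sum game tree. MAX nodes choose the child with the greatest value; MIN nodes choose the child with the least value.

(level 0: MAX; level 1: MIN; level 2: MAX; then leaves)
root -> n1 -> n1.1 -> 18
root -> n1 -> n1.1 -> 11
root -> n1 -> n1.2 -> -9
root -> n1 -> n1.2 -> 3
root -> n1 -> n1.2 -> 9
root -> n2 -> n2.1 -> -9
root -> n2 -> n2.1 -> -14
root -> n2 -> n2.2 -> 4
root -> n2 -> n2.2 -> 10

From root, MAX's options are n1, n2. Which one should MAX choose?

n1.1 (MAX): max(18, 11) = 18
n1.2 (MAX): max(-9, 3, 9) = 9
n1 (MIN): min(18, 9) = 9
n2.1 (MAX): max(-9, -14) = -9
n2.2 (MAX): max(4, 10) = 10
n2 (MIN): min(-9, 10) = -9
root (MAX): max(9, -9) = 9
MAX at root wants the highest of {n1=9, n2=-9}, so chooses n1.

n1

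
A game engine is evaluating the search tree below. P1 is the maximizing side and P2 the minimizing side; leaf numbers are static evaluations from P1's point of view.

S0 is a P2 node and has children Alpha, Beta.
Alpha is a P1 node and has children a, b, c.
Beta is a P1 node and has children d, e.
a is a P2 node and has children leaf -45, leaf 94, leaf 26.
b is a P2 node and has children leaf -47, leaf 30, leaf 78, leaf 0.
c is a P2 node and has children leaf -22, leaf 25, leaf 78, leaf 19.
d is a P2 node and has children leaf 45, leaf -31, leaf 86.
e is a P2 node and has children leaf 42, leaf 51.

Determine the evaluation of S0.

-22

a (P2): min(-45, 94, 26) = -45
b (P2): min(-47, 30, 78, 0) = -47
c (P2): min(-22, 25, 78, 19) = -22
Alpha (P1): max(-45, -47, -22) = -22
d (P2): min(45, -31, 86) = -31
e (P2): min(42, 51) = 42
Beta (P1): max(-31, 42) = 42
S0 (P2): min(-22, 42) = -22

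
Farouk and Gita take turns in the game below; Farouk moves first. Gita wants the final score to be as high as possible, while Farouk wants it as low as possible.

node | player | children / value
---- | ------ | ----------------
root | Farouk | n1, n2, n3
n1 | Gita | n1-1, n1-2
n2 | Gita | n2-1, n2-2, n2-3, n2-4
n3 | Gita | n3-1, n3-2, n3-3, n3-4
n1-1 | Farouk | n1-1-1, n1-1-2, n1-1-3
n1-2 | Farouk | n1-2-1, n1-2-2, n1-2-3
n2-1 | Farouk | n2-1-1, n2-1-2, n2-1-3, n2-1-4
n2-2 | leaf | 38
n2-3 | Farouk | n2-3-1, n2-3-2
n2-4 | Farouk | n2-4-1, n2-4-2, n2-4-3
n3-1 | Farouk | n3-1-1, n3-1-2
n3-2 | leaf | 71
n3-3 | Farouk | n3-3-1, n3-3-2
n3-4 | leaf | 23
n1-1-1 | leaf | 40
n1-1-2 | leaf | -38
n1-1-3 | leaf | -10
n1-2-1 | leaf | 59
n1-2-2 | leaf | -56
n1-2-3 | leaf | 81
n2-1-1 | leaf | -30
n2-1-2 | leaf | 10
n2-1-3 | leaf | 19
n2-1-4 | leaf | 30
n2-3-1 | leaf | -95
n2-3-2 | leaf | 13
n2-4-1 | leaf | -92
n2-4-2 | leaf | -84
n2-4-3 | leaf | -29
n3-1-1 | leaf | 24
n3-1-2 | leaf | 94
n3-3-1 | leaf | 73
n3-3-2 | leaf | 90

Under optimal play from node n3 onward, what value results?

n3-1 (Farouk): min(24, 94) = 24
n3-3 (Farouk): min(73, 90) = 73
n3 (Gita): max(24, 71, 73, 23) = 73

73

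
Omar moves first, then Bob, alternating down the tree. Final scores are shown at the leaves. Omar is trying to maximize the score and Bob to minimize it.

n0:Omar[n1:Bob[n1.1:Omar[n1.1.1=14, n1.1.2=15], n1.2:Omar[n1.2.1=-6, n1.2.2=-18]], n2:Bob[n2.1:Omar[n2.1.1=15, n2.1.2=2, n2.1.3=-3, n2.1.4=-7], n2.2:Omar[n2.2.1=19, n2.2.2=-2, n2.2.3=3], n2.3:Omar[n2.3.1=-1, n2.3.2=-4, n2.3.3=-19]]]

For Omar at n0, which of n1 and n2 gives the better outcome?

n1.1 (Omar): max(14, 15) = 15
n1.2 (Omar): max(-6, -18) = -6
n1 (Bob): min(15, -6) = -6
n2.1 (Omar): max(15, 2, -3, -7) = 15
n2.2 (Omar): max(19, -2, 3) = 19
n2.3 (Omar): max(-1, -4, -19) = -1
n2 (Bob): min(15, 19, -1) = -1
Omar prefers the higher value; n1=-6, n2=-1. n2 is better since -1 > -6.

n2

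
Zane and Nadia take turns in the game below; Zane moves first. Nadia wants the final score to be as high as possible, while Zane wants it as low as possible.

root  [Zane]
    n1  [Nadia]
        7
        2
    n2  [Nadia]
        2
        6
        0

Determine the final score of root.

6

n1 (Nadia): max(7, 2) = 7
n2 (Nadia): max(2, 6, 0) = 6
root (Zane): min(7, 6) = 6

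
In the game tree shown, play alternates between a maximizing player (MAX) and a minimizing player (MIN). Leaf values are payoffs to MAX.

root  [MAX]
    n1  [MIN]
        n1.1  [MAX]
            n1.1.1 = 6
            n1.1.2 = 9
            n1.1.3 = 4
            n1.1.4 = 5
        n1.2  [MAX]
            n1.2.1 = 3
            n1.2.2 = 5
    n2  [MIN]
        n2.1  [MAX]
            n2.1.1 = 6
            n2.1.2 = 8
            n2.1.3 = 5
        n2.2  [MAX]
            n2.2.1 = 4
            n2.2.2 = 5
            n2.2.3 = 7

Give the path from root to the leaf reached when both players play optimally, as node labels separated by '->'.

n1.1 (MAX): max(6, 9, 4, 5) = 9
n1.2 (MAX): max(3, 5) = 5
n1 (MIN): min(9, 5) = 5
n2.1 (MAX): max(6, 8, 5) = 8
n2.2 (MAX): max(4, 5, 7) = 7
n2 (MIN): min(8, 7) = 7
root (MAX): max(5, 7) = 7
At root, MAX picks n2 (highest: 7).
At n2, MIN picks n2.2 (lowest: 7).
At n2.2, MAX picks n2.2.3 (highest: 7).
Terminal value 7.

root -> n2 -> n2.2 -> n2.2.3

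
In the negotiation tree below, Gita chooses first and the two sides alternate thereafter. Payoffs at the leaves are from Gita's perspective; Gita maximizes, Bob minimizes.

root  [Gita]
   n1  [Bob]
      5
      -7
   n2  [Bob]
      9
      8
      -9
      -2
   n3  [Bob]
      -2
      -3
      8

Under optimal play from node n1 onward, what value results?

n1 (Bob): min(5, -7) = -7

-7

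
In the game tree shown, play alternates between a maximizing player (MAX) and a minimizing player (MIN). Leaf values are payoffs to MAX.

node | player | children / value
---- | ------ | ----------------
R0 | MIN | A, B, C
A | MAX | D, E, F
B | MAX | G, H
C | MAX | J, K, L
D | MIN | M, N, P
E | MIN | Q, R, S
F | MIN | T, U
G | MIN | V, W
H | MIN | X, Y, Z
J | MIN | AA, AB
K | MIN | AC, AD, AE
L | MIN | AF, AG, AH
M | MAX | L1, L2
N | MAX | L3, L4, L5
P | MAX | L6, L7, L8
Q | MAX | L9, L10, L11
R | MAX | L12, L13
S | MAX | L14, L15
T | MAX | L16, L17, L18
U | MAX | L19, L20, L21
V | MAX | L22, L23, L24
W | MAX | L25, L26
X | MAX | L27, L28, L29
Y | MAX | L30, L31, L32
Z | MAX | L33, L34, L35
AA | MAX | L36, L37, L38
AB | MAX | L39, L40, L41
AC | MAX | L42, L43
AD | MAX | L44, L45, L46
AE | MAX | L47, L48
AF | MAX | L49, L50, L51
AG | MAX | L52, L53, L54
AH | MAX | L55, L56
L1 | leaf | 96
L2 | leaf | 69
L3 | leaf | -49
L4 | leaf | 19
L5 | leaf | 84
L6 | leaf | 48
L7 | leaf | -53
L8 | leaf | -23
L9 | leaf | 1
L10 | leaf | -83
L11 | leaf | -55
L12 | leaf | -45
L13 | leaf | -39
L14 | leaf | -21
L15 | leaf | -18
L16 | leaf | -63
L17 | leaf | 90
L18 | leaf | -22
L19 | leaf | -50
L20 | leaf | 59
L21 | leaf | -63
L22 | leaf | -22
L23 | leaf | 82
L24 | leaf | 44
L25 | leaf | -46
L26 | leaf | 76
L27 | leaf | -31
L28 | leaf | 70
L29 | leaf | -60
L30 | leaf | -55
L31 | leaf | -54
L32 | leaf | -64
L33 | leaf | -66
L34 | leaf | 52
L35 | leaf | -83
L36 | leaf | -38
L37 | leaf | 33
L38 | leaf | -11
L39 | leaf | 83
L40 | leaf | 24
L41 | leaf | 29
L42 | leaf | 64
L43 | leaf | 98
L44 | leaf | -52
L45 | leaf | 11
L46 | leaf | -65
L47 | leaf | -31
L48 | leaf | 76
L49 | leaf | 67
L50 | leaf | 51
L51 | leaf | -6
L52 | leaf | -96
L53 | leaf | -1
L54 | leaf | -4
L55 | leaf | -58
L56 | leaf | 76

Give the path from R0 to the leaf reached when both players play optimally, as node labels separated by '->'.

R0 -> C -> J -> AA -> L37

M (MAX): max(96, 69) = 96
N (MAX): max(-49, 19, 84) = 84
P (MAX): max(48, -53, -23) = 48
D (MIN): min(96, 84, 48) = 48
Q (MAX): max(1, -83, -55) = 1
R (MAX): max(-45, -39) = -39
S (MAX): max(-21, -18) = -18
E (MIN): min(1, -39, -18) = -39
T (MAX): max(-63, 90, -22) = 90
U (MAX): max(-50, 59, -63) = 59
F (MIN): min(90, 59) = 59
A (MAX): max(48, -39, 59) = 59
V (MAX): max(-22, 82, 44) = 82
W (MAX): max(-46, 76) = 76
G (MIN): min(82, 76) = 76
X (MAX): max(-31, 70, -60) = 70
Y (MAX): max(-55, -54, -64) = -54
Z (MAX): max(-66, 52, -83) = 52
H (MIN): min(70, -54, 52) = -54
B (MAX): max(76, -54) = 76
AA (MAX): max(-38, 33, -11) = 33
AB (MAX): max(83, 24, 29) = 83
J (MIN): min(33, 83) = 33
AC (MAX): max(64, 98) = 98
AD (MAX): max(-52, 11, -65) = 11
AE (MAX): max(-31, 76) = 76
K (MIN): min(98, 11, 76) = 11
AF (MAX): max(67, 51, -6) = 67
AG (MAX): max(-96, -1, -4) = -1
AH (MAX): max(-58, 76) = 76
L (MIN): min(67, -1, 76) = -1
C (MAX): max(33, 11, -1) = 33
R0 (MIN): min(59, 76, 33) = 33
At R0, MIN picks C (lowest: 33).
At C, MAX picks J (highest: 33).
At J, MIN picks AA (lowest: 33).
At AA, MAX picks L37 (highest: 33).
Terminal value 33.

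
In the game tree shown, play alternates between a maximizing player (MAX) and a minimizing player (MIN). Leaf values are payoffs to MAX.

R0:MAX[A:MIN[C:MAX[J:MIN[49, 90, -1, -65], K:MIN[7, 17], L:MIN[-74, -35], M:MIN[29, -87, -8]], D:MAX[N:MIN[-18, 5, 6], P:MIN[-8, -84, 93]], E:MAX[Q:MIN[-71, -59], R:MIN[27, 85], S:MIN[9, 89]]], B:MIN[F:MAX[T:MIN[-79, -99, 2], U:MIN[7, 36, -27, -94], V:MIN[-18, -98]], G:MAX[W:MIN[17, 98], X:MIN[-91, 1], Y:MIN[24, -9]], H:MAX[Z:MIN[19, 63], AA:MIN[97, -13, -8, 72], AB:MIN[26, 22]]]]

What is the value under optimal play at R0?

J (MIN): min(49, 90, -1, -65) = -65
K (MIN): min(7, 17) = 7
L (MIN): min(-74, -35) = -74
M (MIN): min(29, -87, -8) = -87
C (MAX): max(-65, 7, -74, -87) = 7
N (MIN): min(-18, 5, 6) = -18
P (MIN): min(-8, -84, 93) = -84
D (MAX): max(-18, -84) = -18
Q (MIN): min(-71, -59) = -71
R (MIN): min(27, 85) = 27
S (MIN): min(9, 89) = 9
E (MAX): max(-71, 27, 9) = 27
A (MIN): min(7, -18, 27) = -18
T (MIN): min(-79, -99, 2) = -99
U (MIN): min(7, 36, -27, -94) = -94
V (MIN): min(-18, -98) = -98
F (MAX): max(-99, -94, -98) = -94
W (MIN): min(17, 98) = 17
X (MIN): min(-91, 1) = -91
Y (MIN): min(24, -9) = -9
G (MAX): max(17, -91, -9) = 17
Z (MIN): min(19, 63) = 19
AA (MIN): min(97, -13, -8, 72) = -13
AB (MIN): min(26, 22) = 22
H (MAX): max(19, -13, 22) = 22
B (MIN): min(-94, 17, 22) = -94
R0 (MAX): max(-18, -94) = -18

-18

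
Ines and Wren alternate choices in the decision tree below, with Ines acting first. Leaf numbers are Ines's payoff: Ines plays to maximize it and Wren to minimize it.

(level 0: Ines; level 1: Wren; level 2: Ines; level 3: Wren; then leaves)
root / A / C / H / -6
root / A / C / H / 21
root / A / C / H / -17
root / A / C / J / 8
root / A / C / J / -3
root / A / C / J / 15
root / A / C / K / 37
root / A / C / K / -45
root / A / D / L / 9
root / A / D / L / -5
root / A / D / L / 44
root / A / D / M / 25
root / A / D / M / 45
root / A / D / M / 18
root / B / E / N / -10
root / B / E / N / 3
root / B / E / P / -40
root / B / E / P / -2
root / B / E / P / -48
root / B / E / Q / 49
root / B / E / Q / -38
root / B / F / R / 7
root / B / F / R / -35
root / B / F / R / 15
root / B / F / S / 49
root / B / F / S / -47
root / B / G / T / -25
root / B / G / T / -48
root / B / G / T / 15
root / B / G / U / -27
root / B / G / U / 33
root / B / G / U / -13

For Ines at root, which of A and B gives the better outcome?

A

H (Wren): min(-6, 21, -17) = -17
J (Wren): min(8, -3, 15) = -3
K (Wren): min(37, -45) = -45
C (Ines): max(-17, -3, -45) = -3
L (Wren): min(9, -5, 44) = -5
M (Wren): min(25, 45, 18) = 18
D (Ines): max(-5, 18) = 18
A (Wren): min(-3, 18) = -3
N (Wren): min(-10, 3) = -10
P (Wren): min(-40, -2, -48) = -48
Q (Wren): min(49, -38) = -38
E (Ines): max(-10, -48, -38) = -10
R (Wren): min(7, -35, 15) = -35
S (Wren): min(49, -47) = -47
F (Ines): max(-35, -47) = -35
T (Wren): min(-25, -48, 15) = -48
U (Wren): min(-27, 33, -13) = -27
G (Ines): max(-48, -27) = -27
B (Wren): min(-10, -35, -27) = -35
Ines prefers the higher value; A=-3, B=-35. A is better since -3 > -35.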